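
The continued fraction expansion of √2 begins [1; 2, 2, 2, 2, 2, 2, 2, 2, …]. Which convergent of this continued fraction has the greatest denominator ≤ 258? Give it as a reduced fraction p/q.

239/169

a_0 = 1: 1/1  (≤ bound)
a_1 = 2: 3/2  (≤ bound)
a_2 = 2: 7/5  (≤ bound)
a_3 = 2: 17/12  (≤ bound)
a_4 = 2: 41/29  (≤ bound)
a_5 = 2: 99/70  (≤ bound)
a_6 = 2: 239/169  (≤ bound)
a_7 = 2: 577/408  (> 258, stop)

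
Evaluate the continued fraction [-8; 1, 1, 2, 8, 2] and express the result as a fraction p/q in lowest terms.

-659/89

Start with 2.
8 + 1/(2/1) = 8 + 1/2 = 17/2
2 + 1/(17/2) = 2 + 2/17 = 36/17
1 + 1/(36/17) = 1 + 17/36 = 53/36
1 + 1/(53/36) = 1 + 36/53 = 89/53
-8 + 1/(89/53) = -8 + 53/89 = -659/89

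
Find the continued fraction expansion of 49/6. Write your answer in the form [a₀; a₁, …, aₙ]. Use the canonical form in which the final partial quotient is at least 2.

Apply division with remainder until the remainder is 0:
⌊49/6⌋ = 8, remainder 1
⌊6/1⌋ = 6, remainder 0

[8; 6]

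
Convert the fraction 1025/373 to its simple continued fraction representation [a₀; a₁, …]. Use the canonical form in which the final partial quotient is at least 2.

1025 = 2·373 + 279, so a_0 = 2
373 = 1·279 + 94, so a_1 = 1
279 = 2·94 + 91, so a_2 = 2
94 = 1·91 + 3, so a_3 = 1
91 = 30·3 + 1, so a_4 = 30
3 = 3·1 + 0, so a_5 = 3

[2; 1, 2, 1, 30, 3]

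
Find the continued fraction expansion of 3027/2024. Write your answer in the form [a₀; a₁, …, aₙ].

Run the Euclidean algorithm, recording each quotient:
⌊3027/2024⌋ = 1, remainder 1003
⌊2024/1003⌋ = 2, remainder 18
⌊1003/18⌋ = 55, remainder 13
⌊18/13⌋ = 1, remainder 5
⌊13/5⌋ = 2, remainder 3
⌊5/3⌋ = 1, remainder 2
⌊3/2⌋ = 1, remainder 1
⌊2/1⌋ = 2, remainder 0

[1; 2, 55, 1, 2, 1, 1, 2]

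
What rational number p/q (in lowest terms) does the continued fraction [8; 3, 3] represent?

Compute successive convergents:
a_0 = 8: 8/1
a_1 = 3: 25/3
a_2 = 3: 83/10

83/10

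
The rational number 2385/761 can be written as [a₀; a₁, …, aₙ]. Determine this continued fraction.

Apply division with remainder until the remainder is 0:
2385 = 3·761 + 102, so a_0 = 3
761 = 7·102 + 47, so a_1 = 7
102 = 2·47 + 8, so a_2 = 2
47 = 5·8 + 7, so a_3 = 5
8 = 1·7 + 1, so a_4 = 1
7 = 7·1 + 0, so a_5 = 7

[3; 7, 2, 5, 1, 7]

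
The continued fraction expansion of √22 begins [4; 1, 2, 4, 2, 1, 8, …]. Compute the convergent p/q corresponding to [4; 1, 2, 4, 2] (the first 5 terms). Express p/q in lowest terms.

Start with 2.
4 + 1/(2/1) = 4 + 1/2 = 9/2
2 + 1/(9/2) = 2 + 2/9 = 20/9
1 + 1/(20/9) = 1 + 9/20 = 29/20
4 + 1/(29/20) = 4 + 20/29 = 136/29

136/29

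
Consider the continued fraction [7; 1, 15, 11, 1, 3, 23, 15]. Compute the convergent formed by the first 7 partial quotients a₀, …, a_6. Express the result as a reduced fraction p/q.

139555/17581

a_0 = 7: 7/1
a_1 = 1: 8/1
a_2 = 15: 127/16
a_3 = 11: 1405/177
a_4 = 1: 1532/193
a_5 = 3: 6001/756
a_6 = 23: 139555/17581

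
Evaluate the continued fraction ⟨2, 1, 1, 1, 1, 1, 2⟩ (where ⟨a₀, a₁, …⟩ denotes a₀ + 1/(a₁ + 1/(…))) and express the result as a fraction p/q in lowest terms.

55/21

Compute successive convergents:
a_0 = 2: 2/1
a_1 = 1: 3/1
a_2 = 1: 5/2
a_3 = 1: 8/3
a_4 = 1: 13/5
a_5 = 1: 21/8
a_6 = 2: 55/21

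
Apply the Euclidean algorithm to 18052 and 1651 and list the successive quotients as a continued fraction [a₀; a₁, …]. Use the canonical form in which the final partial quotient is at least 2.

⌊18052/1651⌋ = 10, remainder 1542
⌊1651/1542⌋ = 1, remainder 109
⌊1542/109⌋ = 14, remainder 16
⌊109/16⌋ = 6, remainder 13
⌊16/13⌋ = 1, remainder 3
⌊13/3⌋ = 4, remainder 1
⌊3/1⌋ = 3, remainder 0

[10; 1, 14, 6, 1, 4, 3]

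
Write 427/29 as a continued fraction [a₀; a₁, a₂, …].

[14; 1, 2, 1, 1, 1, 2]

Run the Euclidean algorithm, recording each quotient:
⌊427/29⌋ = 14, remainder 21
⌊29/21⌋ = 1, remainder 8
⌊21/8⌋ = 2, remainder 5
⌊8/5⌋ = 1, remainder 3
⌊5/3⌋ = 1, remainder 2
⌊3/2⌋ = 1, remainder 1
⌊2/1⌋ = 2, remainder 0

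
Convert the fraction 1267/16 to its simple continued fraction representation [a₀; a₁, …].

[79; 5, 3]

⌊1267/16⌋ = 79, remainder 3
⌊16/3⌋ = 5, remainder 1
⌊3/1⌋ = 3, remainder 0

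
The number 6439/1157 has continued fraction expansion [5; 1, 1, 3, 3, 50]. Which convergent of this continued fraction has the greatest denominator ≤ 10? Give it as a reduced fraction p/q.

a_0 = 5: 5/1  (≤ bound)
a_1 = 1: 6/1  (≤ bound)
a_2 = 1: 11/2  (≤ bound)
a_3 = 3: 39/7  (≤ bound)
a_4 = 3: 128/23  (> 10, stop)

39/7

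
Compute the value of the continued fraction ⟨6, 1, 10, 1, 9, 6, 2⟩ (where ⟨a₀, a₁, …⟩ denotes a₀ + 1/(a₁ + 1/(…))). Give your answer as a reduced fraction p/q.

Starting at the tail and folding back:
Start with 2.
6 + 1/(2/1) = 6 + 1/2 = 13/2
9 + 1/(13/2) = 9 + 2/13 = 119/13
1 + 1/(119/13) = 1 + 13/119 = 132/119
10 + 1/(132/119) = 10 + 119/132 = 1439/132
1 + 1/(1439/132) = 1 + 132/1439 = 1571/1439
6 + 1/(1571/1439) = 6 + 1439/1571 = 10865/1571

10865/1571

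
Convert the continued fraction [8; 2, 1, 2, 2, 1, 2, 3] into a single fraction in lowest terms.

Build up convergents one term at a time:
a_0 = 8: 8/1
a_1 = 2: 17/2
a_2 = 1: 25/3
a_3 = 2: 67/8
a_4 = 2: 159/19
a_5 = 1: 226/27
a_6 = 2: 611/73
a_7 = 3: 2059/246

2059/246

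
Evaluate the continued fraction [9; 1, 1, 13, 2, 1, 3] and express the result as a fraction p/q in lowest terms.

2903/305

Start with 3.
1 + 1/(3/1) = 1 + 1/3 = 4/3
2 + 1/(4/3) = 2 + 3/4 = 11/4
13 + 1/(11/4) = 13 + 4/11 = 147/11
1 + 1/(147/11) = 1 + 11/147 = 158/147
1 + 1/(158/147) = 1 + 147/158 = 305/158
9 + 1/(305/158) = 9 + 158/305 = 2903/305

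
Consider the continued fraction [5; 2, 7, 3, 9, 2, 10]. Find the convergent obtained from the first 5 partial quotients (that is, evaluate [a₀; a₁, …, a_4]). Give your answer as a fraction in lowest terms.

Collapse the nested fraction from the inside out:
Start with 9.
3 + 1/(9/1) = 3 + 1/9 = 28/9
7 + 1/(28/9) = 7 + 9/28 = 205/28
2 + 1/(205/28) = 2 + 28/205 = 438/205
5 + 1/(438/205) = 5 + 205/438 = 2395/438

2395/438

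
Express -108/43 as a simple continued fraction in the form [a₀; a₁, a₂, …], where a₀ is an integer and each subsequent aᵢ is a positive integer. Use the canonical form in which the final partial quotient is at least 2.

Repeatedly divide and take the remainder:
-108 = -3·43 + 21, so a_0 = -3
43 = 2·21 + 1, so a_1 = 2
21 = 21·1 + 0, so a_2 = 21

[-3; 2, 21]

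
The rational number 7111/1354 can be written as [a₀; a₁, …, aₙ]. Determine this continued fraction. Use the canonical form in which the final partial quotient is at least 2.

[5; 3, 1, 33, 10]

7111 = 5·1354 + 341, so a_0 = 5
1354 = 3·341 + 331, so a_1 = 3
341 = 1·331 + 10, so a_2 = 1
331 = 33·10 + 1, so a_3 = 33
10 = 10·1 + 0, so a_4 = 10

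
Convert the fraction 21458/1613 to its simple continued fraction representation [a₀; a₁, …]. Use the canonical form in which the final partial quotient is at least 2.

Apply division with remainder until the remainder is 0:
21458 = 13·1613 + 489, so a_0 = 13
1613 = 3·489 + 146, so a_1 = 3
489 = 3·146 + 51, so a_2 = 3
146 = 2·51 + 44, so a_3 = 2
51 = 1·44 + 7, so a_4 = 1
44 = 6·7 + 2, so a_5 = 6
7 = 3·2 + 1, so a_6 = 3
2 = 2·1 + 0, so a_7 = 2

[13; 3, 3, 2, 1, 6, 3, 2]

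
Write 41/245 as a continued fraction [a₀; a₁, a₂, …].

[0; 5, 1, 40]

Apply division with remainder until the remainder is 0:
41 ÷ 245 → quotient 0, remainder 41
245 ÷ 41 → quotient 5, remainder 40
41 ÷ 40 → quotient 1, remainder 1
40 ÷ 1 → quotient 40, remainder 0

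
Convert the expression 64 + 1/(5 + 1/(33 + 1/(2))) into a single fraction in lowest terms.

Collapse the nested fraction from the inside out:
Start with 2.
33 + 1/(2/1) = 33 + 1/2 = 67/2
5 + 1/(67/2) = 5 + 2/67 = 337/67
64 + 1/(337/67) = 64 + 67/337 = 21635/337

21635/337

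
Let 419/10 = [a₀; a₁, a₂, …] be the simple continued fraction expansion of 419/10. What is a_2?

⌊419/10⌋ = 41, remainder 9
⌊10/9⌋ = 1, remainder 1
⌊9/1⌋ = 9, remainder 0

9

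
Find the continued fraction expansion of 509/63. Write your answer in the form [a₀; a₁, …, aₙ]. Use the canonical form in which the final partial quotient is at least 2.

[8; 12, 1, 1, 2]

509 ÷ 63 → quotient 8, remainder 5
63 ÷ 5 → quotient 12, remainder 3
5 ÷ 3 → quotient 1, remainder 2
3 ÷ 2 → quotient 1, remainder 1
2 ÷ 1 → quotient 2, remainder 0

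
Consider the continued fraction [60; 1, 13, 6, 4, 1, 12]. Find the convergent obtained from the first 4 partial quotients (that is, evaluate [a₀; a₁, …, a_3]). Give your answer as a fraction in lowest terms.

Use the convergent recurrence hₖ = aₖ·hₖ₋₁ + hₖ₋₂ (and likewise for the denominators kₖ):
a_0 = 60: 60/1
a_1 = 1: 61/1
a_2 = 13: 853/14
a_3 = 6: 5179/85

5179/85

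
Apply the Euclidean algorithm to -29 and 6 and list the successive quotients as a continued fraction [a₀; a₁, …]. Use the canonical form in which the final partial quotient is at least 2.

[-5; 6]

Repeatedly divide and take the remainder:
-29 ÷ 6 → quotient -5, remainder 1
6 ÷ 1 → quotient 6, remainder 0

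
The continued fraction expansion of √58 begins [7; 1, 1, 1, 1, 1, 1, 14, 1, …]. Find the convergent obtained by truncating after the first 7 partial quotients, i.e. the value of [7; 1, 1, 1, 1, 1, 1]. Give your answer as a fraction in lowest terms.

99/13

Starting at the tail and folding back:
Start with 1.
1 + 1/(1/1) = 1 + 1/1 = 2/1
1 + 1/(2/1) = 1 + 1/2 = 3/2
1 + 1/(3/2) = 1 + 2/3 = 5/3
1 + 1/(5/3) = 1 + 3/5 = 8/5
1 + 1/(8/5) = 1 + 5/8 = 13/8
7 + 1/(13/8) = 7 + 8/13 = 99/13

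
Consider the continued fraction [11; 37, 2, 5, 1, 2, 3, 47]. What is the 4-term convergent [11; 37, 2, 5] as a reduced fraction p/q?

4543/412

Compute successive convergents:
a_0 = 11: 11/1
a_1 = 37: 408/37
a_2 = 2: 827/75
a_3 = 5: 4543/412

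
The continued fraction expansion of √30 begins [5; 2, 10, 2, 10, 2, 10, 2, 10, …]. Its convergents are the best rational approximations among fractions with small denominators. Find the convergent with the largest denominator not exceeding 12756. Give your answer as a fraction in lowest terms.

55435/10121

a_0 = 5: 5/1  (≤ bound)
a_1 = 2: 11/2  (≤ bound)
a_2 = 10: 115/21  (≤ bound)
a_3 = 2: 241/44  (≤ bound)
a_4 = 10: 2525/461  (≤ bound)
a_5 = 2: 5291/966  (≤ bound)
a_6 = 10: 55435/10121  (≤ bound)
a_7 = 2: 116161/21208  (> 12756, stop)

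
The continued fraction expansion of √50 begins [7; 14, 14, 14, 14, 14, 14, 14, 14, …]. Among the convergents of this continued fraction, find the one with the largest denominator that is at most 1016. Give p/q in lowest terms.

1393/197

a_0 = 7: 7/1  (≤ bound)
a_1 = 14: 99/14  (≤ bound)
a_2 = 14: 1393/197  (≤ bound)
a_3 = 14: 19601/2772  (> 1016, stop)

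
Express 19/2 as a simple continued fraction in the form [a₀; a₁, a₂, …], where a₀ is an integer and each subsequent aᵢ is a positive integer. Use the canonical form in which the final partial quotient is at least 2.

[9; 2]

Run the Euclidean algorithm, recording each quotient:
19 ÷ 2 → quotient 9, remainder 1
2 ÷ 1 → quotient 2, remainder 0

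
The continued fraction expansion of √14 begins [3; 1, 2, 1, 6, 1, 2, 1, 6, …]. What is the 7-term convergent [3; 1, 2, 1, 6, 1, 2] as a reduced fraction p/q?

a_0 = 3: 3/1
a_1 = 1: 4/1
a_2 = 2: 11/3
a_3 = 1: 15/4
a_4 = 6: 101/27
a_5 = 1: 116/31
a_6 = 2: 333/89

333/89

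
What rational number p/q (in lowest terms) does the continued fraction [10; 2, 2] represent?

Start with 2.
2 + 1/(2/1) = 2 + 1/2 = 5/2
10 + 1/(5/2) = 10 + 2/5 = 52/5

52/5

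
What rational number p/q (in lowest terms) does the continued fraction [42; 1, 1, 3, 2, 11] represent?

a_0 = 42: 42/1
a_1 = 1: 43/1
a_2 = 1: 85/2
a_3 = 3: 298/7
a_4 = 2: 681/16
a_5 = 11: 7789/183

7789/183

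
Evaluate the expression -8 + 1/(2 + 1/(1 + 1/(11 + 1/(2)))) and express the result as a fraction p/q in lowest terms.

-559/73

Start with 2.
11 + 1/(2/1) = 11 + 1/2 = 23/2
1 + 1/(23/2) = 1 + 2/23 = 25/23
2 + 1/(25/23) = 2 + 23/25 = 73/25
-8 + 1/(73/25) = -8 + 25/73 = -559/73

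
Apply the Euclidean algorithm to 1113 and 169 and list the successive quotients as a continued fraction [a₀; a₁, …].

Apply division with remainder until the remainder is 0:
1113 = 6·169 + 99, so a_0 = 6
169 = 1·99 + 70, so a_1 = 1
99 = 1·70 + 29, so a_2 = 1
70 = 2·29 + 12, so a_3 = 2
29 = 2·12 + 5, so a_4 = 2
12 = 2·5 + 2, so a_5 = 2
5 = 2·2 + 1, so a_6 = 2
2 = 2·1 + 0, so a_7 = 2

[6; 1, 1, 2, 2, 2, 2, 2]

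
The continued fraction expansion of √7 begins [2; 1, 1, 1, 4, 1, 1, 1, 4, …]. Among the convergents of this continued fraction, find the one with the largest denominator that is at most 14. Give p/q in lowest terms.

37/14

List convergents until the denominator exceeds the bound:
a_0 = 2: 2/1  (≤ bound)
a_1 = 1: 3/1  (≤ bound)
a_2 = 1: 5/2  (≤ bound)
a_3 = 1: 8/3  (≤ bound)
a_4 = 4: 37/14  (≤ bound)
a_5 = 1: 45/17  (> 14, stop)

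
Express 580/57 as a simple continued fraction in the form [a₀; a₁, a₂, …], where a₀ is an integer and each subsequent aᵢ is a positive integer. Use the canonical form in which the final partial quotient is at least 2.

[10; 5, 1, 2, 3]

580 ÷ 57 → quotient 10, remainder 10
57 ÷ 10 → quotient 5, remainder 7
10 ÷ 7 → quotient 1, remainder 3
7 ÷ 3 → quotient 2, remainder 1
3 ÷ 1 → quotient 3, remainder 0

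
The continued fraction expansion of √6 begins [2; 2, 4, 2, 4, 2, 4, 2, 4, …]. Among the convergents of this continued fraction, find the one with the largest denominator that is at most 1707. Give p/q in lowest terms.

2158/881

a_0 = 2: 2/1  (≤ bound)
a_1 = 2: 5/2  (≤ bound)
a_2 = 4: 22/9  (≤ bound)
a_3 = 2: 49/20  (≤ bound)
a_4 = 4: 218/89  (≤ bound)
a_5 = 2: 485/198  (≤ bound)
a_6 = 4: 2158/881  (≤ bound)
a_7 = 2: 4801/1960  (> 1707, stop)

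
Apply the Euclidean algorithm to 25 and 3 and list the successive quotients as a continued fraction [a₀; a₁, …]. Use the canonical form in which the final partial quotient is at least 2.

[8; 3]

25 = 8·3 + 1, so a_0 = 8
3 = 3·1 + 0, so a_1 = 3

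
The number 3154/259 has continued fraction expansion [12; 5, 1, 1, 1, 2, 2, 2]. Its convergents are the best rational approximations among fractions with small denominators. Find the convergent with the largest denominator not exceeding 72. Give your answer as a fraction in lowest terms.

548/45

a_0 = 12: 12/1  (≤ bound)
a_1 = 5: 61/5  (≤ bound)
a_2 = 1: 73/6  (≤ bound)
a_3 = 1: 134/11  (≤ bound)
a_4 = 1: 207/17  (≤ bound)
a_5 = 2: 548/45  (≤ bound)
a_6 = 2: 1303/107  (> 72, stop)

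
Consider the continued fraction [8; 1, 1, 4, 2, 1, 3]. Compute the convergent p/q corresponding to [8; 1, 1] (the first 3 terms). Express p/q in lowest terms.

17/2

Start with 1.
1 + 1/(1/1) = 1 + 1/1 = 2/1
8 + 1/(2/1) = 8 + 1/2 = 17/2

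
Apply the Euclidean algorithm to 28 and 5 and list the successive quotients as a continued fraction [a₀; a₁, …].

28 ÷ 5 → quotient 5, remainder 3
5 ÷ 3 → quotient 1, remainder 2
3 ÷ 2 → quotient 1, remainder 1
2 ÷ 1 → quotient 2, remainder 0

[5; 1, 1, 2]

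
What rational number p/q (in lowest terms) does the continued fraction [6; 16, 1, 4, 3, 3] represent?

Starting at the tail and folding back:
Start with 3.
3 + 1/(3/1) = 3 + 1/3 = 10/3
4 + 1/(10/3) = 4 + 3/10 = 43/10
1 + 1/(43/10) = 1 + 10/43 = 53/43
16 + 1/(53/43) = 16 + 43/53 = 891/53
6 + 1/(891/53) = 6 + 53/891 = 5399/891

5399/891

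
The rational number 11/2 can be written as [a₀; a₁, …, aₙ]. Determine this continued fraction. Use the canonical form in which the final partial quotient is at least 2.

⌊11/2⌋ = 5, remainder 1
⌊2/1⌋ = 2, remainder 0

[5; 2]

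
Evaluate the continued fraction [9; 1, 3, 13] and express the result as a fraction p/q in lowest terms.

517/53

Start with 13.
3 + 1/(13/1) = 3 + 1/13 = 40/13
1 + 1/(40/13) = 1 + 13/40 = 53/40
9 + 1/(53/40) = 9 + 40/53 = 517/53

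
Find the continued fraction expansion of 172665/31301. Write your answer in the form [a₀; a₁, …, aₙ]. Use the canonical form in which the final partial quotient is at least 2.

⌊172665/31301⌋ = 5, remainder 16160
⌊31301/16160⌋ = 1, remainder 15141
⌊16160/15141⌋ = 1, remainder 1019
⌊15141/1019⌋ = 14, remainder 875
⌊1019/875⌋ = 1, remainder 144
⌊875/144⌋ = 6, remainder 11
⌊144/11⌋ = 13, remainder 1
⌊11/1⌋ = 11, remainder 0

[5; 1, 1, 14, 1, 6, 13, 11]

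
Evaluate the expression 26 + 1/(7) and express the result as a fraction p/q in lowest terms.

Start with 7.
26 + 1/(7/1) = 26 + 1/7 = 183/7

183/7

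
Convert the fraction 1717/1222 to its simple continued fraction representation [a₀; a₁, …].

[1; 2, 2, 7, 2, 15]

⌊1717/1222⌋ = 1, remainder 495
⌊1222/495⌋ = 2, remainder 232
⌊495/232⌋ = 2, remainder 31
⌊232/31⌋ = 7, remainder 15
⌊31/15⌋ = 2, remainder 1
⌊15/1⌋ = 15, remainder 0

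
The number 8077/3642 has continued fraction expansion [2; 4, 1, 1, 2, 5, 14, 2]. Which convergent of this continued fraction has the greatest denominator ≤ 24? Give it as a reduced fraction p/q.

a_0 = 2: 2/1  (≤ bound)
a_1 = 4: 9/4  (≤ bound)
a_2 = 1: 11/5  (≤ bound)
a_3 = 1: 20/9  (≤ bound)
a_4 = 2: 51/23  (≤ bound)
a_5 = 5: 275/124  (> 24, stop)

51/23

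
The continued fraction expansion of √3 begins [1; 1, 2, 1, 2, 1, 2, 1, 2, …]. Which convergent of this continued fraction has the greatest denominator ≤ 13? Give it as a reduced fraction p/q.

19/11

a_0 = 1: 1/1  (≤ bound)
a_1 = 1: 2/1  (≤ bound)
a_2 = 2: 5/3  (≤ bound)
a_3 = 1: 7/4  (≤ bound)
a_4 = 2: 19/11  (≤ bound)
a_5 = 1: 26/15  (> 13, stop)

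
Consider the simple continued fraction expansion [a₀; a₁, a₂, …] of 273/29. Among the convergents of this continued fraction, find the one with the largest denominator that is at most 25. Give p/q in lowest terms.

113/12

a_0 = 9: 9/1  (≤ bound)
a_1 = 2: 19/2  (≤ bound)
a_2 = 2: 47/5  (≤ bound)
a_3 = 2: 113/12  (≤ bound)
a_4 = 2: 273/29  (> 25, stop)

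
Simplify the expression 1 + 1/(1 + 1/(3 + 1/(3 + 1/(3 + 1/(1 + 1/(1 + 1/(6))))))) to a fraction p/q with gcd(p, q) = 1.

1149/650

Compute successive convergents:
a_0 = 1: 1/1
a_1 = 1: 2/1
a_2 = 3: 7/4
a_3 = 3: 23/13
a_4 = 3: 76/43
a_5 = 1: 99/56
a_6 = 1: 175/99
a_7 = 6: 1149/650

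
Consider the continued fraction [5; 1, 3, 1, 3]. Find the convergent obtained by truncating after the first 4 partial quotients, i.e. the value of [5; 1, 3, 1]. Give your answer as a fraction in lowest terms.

29/5

Compute successive convergents:
a_0 = 5: 5/1
a_1 = 1: 6/1
a_2 = 3: 23/4
a_3 = 1: 29/5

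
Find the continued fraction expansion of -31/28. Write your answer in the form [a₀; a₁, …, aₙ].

Apply division with remainder until the remainder is 0:
-31 ÷ 28 → quotient -2, remainder 25
28 ÷ 25 → quotient 1, remainder 3
25 ÷ 3 → quotient 8, remainder 1
3 ÷ 1 → quotient 3, remainder 0

[-2; 1, 8, 3]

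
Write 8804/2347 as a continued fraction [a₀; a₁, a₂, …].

[3; 1, 3, 53, 11]

Repeatedly divide and take the remainder:
8804 ÷ 2347 → quotient 3, remainder 1763
2347 ÷ 1763 → quotient 1, remainder 584
1763 ÷ 584 → quotient 3, remainder 11
584 ÷ 11 → quotient 53, remainder 1
11 ÷ 1 → quotient 11, remainder 0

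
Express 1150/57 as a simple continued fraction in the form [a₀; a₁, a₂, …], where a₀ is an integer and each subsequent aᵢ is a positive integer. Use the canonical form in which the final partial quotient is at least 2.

[20; 5, 1, 2, 3]

1150 ÷ 57 → quotient 20, remainder 10
57 ÷ 10 → quotient 5, remainder 7
10 ÷ 7 → quotient 1, remainder 3
7 ÷ 3 → quotient 2, remainder 1
3 ÷ 1 → quotient 3, remainder 0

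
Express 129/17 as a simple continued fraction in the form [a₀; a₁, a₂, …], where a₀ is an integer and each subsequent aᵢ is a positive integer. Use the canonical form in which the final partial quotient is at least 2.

129 ÷ 17 → quotient 7, remainder 10
17 ÷ 10 → quotient 1, remainder 7
10 ÷ 7 → quotient 1, remainder 3
7 ÷ 3 → quotient 2, remainder 1
3 ÷ 1 → quotient 3, remainder 0

[7; 1, 1, 2, 3]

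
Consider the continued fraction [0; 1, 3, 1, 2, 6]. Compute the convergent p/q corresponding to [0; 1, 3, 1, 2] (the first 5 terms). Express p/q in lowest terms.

a_0 = 0: 0/1
a_1 = 1: 1/1
a_2 = 3: 3/4
a_3 = 1: 4/5
a_4 = 2: 11/14

11/14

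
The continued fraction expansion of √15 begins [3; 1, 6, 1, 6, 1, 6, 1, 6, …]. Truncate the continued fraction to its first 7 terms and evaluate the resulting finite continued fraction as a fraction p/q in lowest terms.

1677/433

Build up convergents one term at a time:
a_0 = 3: 3/1
a_1 = 1: 4/1
a_2 = 6: 27/7
a_3 = 1: 31/8
a_4 = 6: 213/55
a_5 = 1: 244/63
a_6 = 6: 1677/433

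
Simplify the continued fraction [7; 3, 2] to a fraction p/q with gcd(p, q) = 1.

51/7

a_0 = 7: 7/1
a_1 = 3: 22/3
a_2 = 2: 51/7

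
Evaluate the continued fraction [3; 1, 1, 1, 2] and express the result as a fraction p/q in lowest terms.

Use the convergent recurrence hₖ = aₖ·hₖ₋₁ + hₖ₋₂ (and likewise for the denominators kₖ):
a_0 = 3: 3/1
a_1 = 1: 4/1
a_2 = 1: 7/2
a_3 = 1: 11/3
a_4 = 2: 29/8

29/8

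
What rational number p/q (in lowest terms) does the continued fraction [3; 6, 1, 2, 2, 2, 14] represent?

Start with 14.
2 + 1/(14/1) = 2 + 1/14 = 29/14
2 + 1/(29/14) = 2 + 14/29 = 72/29
2 + 1/(72/29) = 2 + 29/72 = 173/72
1 + 1/(173/72) = 1 + 72/173 = 245/173
6 + 1/(245/173) = 6 + 173/245 = 1643/245
3 + 1/(1643/245) = 3 + 245/1643 = 5174/1643

5174/1643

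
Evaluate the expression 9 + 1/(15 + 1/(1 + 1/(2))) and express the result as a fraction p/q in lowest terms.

Start with 2.
1 + 1/(2/1) = 1 + 1/2 = 3/2
15 + 1/(3/2) = 15 + 2/3 = 47/3
9 + 1/(47/3) = 9 + 3/47 = 426/47

426/47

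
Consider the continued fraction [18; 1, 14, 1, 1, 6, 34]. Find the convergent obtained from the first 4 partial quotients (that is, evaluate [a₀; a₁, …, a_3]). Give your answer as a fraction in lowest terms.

303/16

Start with 1.
14 + 1/(1/1) = 14 + 1/1 = 15/1
1 + 1/(15/1) = 1 + 1/15 = 16/15
18 + 1/(16/15) = 18 + 15/16 = 303/16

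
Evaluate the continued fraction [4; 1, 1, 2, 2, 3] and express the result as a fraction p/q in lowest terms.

Starting at the tail and folding back:
Start with 3.
2 + 1/(3/1) = 2 + 1/3 = 7/3
2 + 1/(7/3) = 2 + 3/7 = 17/7
1 + 1/(17/7) = 1 + 7/17 = 24/17
1 + 1/(24/17) = 1 + 17/24 = 41/24
4 + 1/(41/24) = 4 + 24/41 = 188/41

188/41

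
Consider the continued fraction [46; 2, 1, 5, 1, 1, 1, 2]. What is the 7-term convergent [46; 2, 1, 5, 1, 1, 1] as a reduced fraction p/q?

2642/57

a_0 = 46: 46/1
a_1 = 2: 93/2
a_2 = 1: 139/3
a_3 = 5: 788/17
a_4 = 1: 927/20
a_5 = 1: 1715/37
a_6 = 1: 2642/57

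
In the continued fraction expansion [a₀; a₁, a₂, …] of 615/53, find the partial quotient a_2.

Run the Euclidean algorithm, recording each quotient:
⌊615/53⌋ = 11, remainder 32
⌊53/32⌋ = 1, remainder 21
⌊32/21⌋ = 1, remainder 11

1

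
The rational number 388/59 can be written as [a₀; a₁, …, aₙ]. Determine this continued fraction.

Repeatedly divide and take the remainder:
⌊388/59⌋ = 6, remainder 34
⌊59/34⌋ = 1, remainder 25
⌊34/25⌋ = 1, remainder 9
⌊25/9⌋ = 2, remainder 7
⌊9/7⌋ = 1, remainder 2
⌊7/2⌋ = 3, remainder 1
⌊2/1⌋ = 2, remainder 0

[6; 1, 1, 2, 1, 3, 2]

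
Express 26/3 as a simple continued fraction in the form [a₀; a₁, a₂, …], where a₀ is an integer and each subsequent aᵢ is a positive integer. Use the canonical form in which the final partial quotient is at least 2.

[8; 1, 2]

Run the Euclidean algorithm, recording each quotient:
26 ÷ 3 → quotient 8, remainder 2
3 ÷ 2 → quotient 1, remainder 1
2 ÷ 1 → quotient 2, remainder 0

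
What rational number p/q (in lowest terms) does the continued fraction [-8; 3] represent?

-23/3

Build up convergents one term at a time:
a_0 = -8: -8/1
a_1 = 3: -23/3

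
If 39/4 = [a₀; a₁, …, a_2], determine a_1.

1

Run the Euclidean algorithm, recording each quotient:
⌊39/4⌋ = 9, remainder 3
⌊4/3⌋ = 1, remainder 1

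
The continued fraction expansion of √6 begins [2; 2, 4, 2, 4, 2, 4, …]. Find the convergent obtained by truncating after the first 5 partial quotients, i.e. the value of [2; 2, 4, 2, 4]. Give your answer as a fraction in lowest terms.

a_0 = 2: 2/1
a_1 = 2: 5/2
a_2 = 4: 22/9
a_3 = 2: 49/20
a_4 = 4: 218/89

218/89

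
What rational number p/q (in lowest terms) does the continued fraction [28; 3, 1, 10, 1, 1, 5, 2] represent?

30629/1084

Start with 2.
5 + 1/(2/1) = 5 + 1/2 = 11/2
1 + 1/(11/2) = 1 + 2/11 = 13/11
1 + 1/(13/11) = 1 + 11/13 = 24/13
10 + 1/(24/13) = 10 + 13/24 = 253/24
1 + 1/(253/24) = 1 + 24/253 = 277/253
3 + 1/(277/253) = 3 + 253/277 = 1084/277
28 + 1/(1084/277) = 28 + 277/1084 = 30629/1084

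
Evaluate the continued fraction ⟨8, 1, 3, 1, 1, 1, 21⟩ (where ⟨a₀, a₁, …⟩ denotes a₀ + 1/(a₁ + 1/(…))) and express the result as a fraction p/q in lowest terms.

2662/303

Use the convergent recurrence hₖ = aₖ·hₖ₋₁ + hₖ₋₂ (and likewise for the denominators kₖ):
a_0 = 8: 8/1
a_1 = 1: 9/1
a_2 = 3: 35/4
a_3 = 1: 44/5
a_4 = 1: 79/9
a_5 = 1: 123/14
a_6 = 21: 2662/303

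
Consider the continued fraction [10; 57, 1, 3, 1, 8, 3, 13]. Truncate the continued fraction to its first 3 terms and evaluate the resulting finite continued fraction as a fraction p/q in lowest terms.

Build up convergents one term at a time:
a_0 = 10: 10/1
a_1 = 57: 571/57
a_2 = 1: 581/58

581/58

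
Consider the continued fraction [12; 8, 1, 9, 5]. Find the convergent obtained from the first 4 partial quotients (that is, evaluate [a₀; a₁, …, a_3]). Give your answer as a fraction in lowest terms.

Use the convergent recurrence hₖ = aₖ·hₖ₋₁ + hₖ₋₂ (and likewise for the denominators kₖ):
a_0 = 12: 12/1
a_1 = 8: 97/8
a_2 = 1: 109/9
a_3 = 9: 1078/89

1078/89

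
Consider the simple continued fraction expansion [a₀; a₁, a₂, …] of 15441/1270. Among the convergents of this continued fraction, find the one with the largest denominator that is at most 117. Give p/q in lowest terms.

List convergents until the denominator exceeds the bound:
a_0 = 12: 12/1  (≤ bound)
a_1 = 6: 73/6  (≤ bound)
a_2 = 3: 231/19  (≤ bound)
a_3 = 7: 1690/139  (> 117, stop)

231/19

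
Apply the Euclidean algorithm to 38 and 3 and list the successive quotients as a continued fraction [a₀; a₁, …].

⌊38/3⌋ = 12, remainder 2
⌊3/2⌋ = 1, remainder 1
⌊2/1⌋ = 2, remainder 0

[12; 1, 2]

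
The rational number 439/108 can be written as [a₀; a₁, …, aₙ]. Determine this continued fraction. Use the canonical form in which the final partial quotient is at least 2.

[4; 15, 2, 3]

Repeatedly divide and take the remainder:
439 = 4·108 + 7, so a_0 = 4
108 = 15·7 + 3, so a_1 = 15
7 = 2·3 + 1, so a_2 = 2
3 = 3·1 + 0, so a_3 = 3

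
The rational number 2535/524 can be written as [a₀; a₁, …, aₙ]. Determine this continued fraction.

[4; 1, 5, 6, 14]

2535 = 4·524 + 439, so a_0 = 4
524 = 1·439 + 85, so a_1 = 1
439 = 5·85 + 14, so a_2 = 5
85 = 6·14 + 1, so a_3 = 6
14 = 14·1 + 0, so a_4 = 14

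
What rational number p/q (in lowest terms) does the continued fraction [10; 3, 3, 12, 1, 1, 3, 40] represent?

Work from the innermost term outward:
Start with 40.
3 + 1/(40/1) = 3 + 1/40 = 121/40
1 + 1/(121/40) = 1 + 40/121 = 161/121
1 + 1/(161/121) = 1 + 121/161 = 282/161
12 + 1/(282/161) = 12 + 161/282 = 3545/282
3 + 1/(3545/282) = 3 + 282/3545 = 10917/3545
3 + 1/(10917/3545) = 3 + 3545/10917 = 36296/10917
10 + 1/(36296/10917) = 10 + 10917/36296 = 373877/36296

373877/36296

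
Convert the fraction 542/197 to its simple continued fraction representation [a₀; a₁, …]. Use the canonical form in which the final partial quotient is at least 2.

Repeatedly divide and take the remainder:
542 = 2·197 + 148, so a_0 = 2
197 = 1·148 + 49, so a_1 = 1
148 = 3·49 + 1, so a_2 = 3
49 = 49·1 + 0, so a_3 = 49

[2; 1, 3, 49]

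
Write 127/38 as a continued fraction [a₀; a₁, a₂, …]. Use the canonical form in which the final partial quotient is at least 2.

[3; 2, 1, 12]

Repeatedly divide and take the remainder:
127 = 3·38 + 13, so a_0 = 3
38 = 2·13 + 12, so a_1 = 2
13 = 1·12 + 1, so a_2 = 1
12 = 12·1 + 0, so a_3 = 12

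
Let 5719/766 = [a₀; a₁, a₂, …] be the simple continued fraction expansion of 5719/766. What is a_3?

5719 = 7·766 + 357, so a_0 = 7
766 = 2·357 + 52, so a_1 = 2
357 = 6·52 + 45, so a_2 = 6
52 = 1·45 + 7, so a_3 = 1

1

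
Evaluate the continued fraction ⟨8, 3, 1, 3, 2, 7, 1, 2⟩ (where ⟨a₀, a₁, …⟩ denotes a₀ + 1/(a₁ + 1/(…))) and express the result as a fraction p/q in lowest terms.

Collapse the nested fraction from the inside out:
Start with 2.
1 + 1/(2/1) = 1 + 1/2 = 3/2
7 + 1/(3/2) = 7 + 2/3 = 23/3
2 + 1/(23/3) = 2 + 3/23 = 49/23
3 + 1/(49/23) = 3 + 23/49 = 170/49
1 + 1/(170/49) = 1 + 49/170 = 219/170
3 + 1/(219/170) = 3 + 170/219 = 827/219
8 + 1/(827/219) = 8 + 219/827 = 6835/827

6835/827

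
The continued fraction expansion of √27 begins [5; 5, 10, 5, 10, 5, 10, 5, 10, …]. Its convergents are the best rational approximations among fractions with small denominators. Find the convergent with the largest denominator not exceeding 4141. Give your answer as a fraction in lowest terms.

13775/2651

List convergents until the denominator exceeds the bound:
a_0 = 5: 5/1  (≤ bound)
a_1 = 5: 26/5  (≤ bound)
a_2 = 10: 265/51  (≤ bound)
a_3 = 5: 1351/260  (≤ bound)
a_4 = 10: 13775/2651  (≤ bound)
a_5 = 5: 70226/13515  (> 4141, stop)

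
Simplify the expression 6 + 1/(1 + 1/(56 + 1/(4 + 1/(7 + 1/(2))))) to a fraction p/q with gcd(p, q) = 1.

Starting at the tail and folding back:
Start with 2.
7 + 1/(2/1) = 7 + 1/2 = 15/2
4 + 1/(15/2) = 4 + 2/15 = 62/15
56 + 1/(62/15) = 56 + 15/62 = 3487/62
1 + 1/(3487/62) = 1 + 62/3487 = 3549/3487
6 + 1/(3549/3487) = 6 + 3487/3549 = 24781/3549

24781/3549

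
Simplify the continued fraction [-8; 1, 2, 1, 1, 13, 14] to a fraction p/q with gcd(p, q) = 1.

Starting at the tail and folding back:
Start with 14.
13 + 1/(14/1) = 13 + 1/14 = 183/14
1 + 1/(183/14) = 1 + 14/183 = 197/183
1 + 1/(197/183) = 1 + 183/197 = 380/197
2 + 1/(380/197) = 2 + 197/380 = 957/380
1 + 1/(957/380) = 1 + 380/957 = 1337/957
-8 + 1/(1337/957) = -8 + 957/1337 = -9739/1337

-9739/1337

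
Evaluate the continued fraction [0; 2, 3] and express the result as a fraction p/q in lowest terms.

3/7

Collapse the nested fraction from the inside out:
Start with 3.
2 + 1/(3/1) = 2 + 1/3 = 7/3
0 + 1/(7/3) = 0 + 3/7 = 3/7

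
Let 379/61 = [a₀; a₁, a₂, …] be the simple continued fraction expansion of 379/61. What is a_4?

379 ÷ 61 → quotient 6, remainder 13
61 ÷ 13 → quotient 4, remainder 9
13 ÷ 9 → quotient 1, remainder 4
9 ÷ 4 → quotient 2, remainder 1
4 ÷ 1 → quotient 4, remainder 0

4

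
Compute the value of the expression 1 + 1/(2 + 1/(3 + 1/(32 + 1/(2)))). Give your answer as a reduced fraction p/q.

a_0 = 1: 1/1
a_1 = 2: 3/2
a_2 = 3: 10/7
a_3 = 32: 323/226
a_4 = 2: 656/459

656/459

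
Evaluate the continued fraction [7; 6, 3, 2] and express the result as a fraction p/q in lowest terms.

Starting at the tail and folding back:
Start with 2.
3 + 1/(2/1) = 3 + 1/2 = 7/2
6 + 1/(7/2) = 6 + 2/7 = 44/7
7 + 1/(44/7) = 7 + 7/44 = 315/44

315/44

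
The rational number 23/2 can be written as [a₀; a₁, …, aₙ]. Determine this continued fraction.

[11; 2]

Run the Euclidean algorithm, recording each quotient:
23 ÷ 2 → quotient 11, remainder 1
2 ÷ 1 → quotient 2, remainder 0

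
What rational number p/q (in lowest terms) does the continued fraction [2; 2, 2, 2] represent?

29/12

Start with 2.
2 + 1/(2/1) = 2 + 1/2 = 5/2
2 + 1/(5/2) = 2 + 2/5 = 12/5
2 + 1/(12/5) = 2 + 5/12 = 29/12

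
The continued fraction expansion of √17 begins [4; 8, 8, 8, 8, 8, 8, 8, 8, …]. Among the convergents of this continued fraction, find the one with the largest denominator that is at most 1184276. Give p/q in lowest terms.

1166876/283009

List convergents until the denominator exceeds the bound:
a_0 = 4: 4/1  (≤ bound)
a_1 = 8: 33/8  (≤ bound)
a_2 = 8: 268/65  (≤ bound)
a_3 = 8: 2177/528  (≤ bound)
a_4 = 8: 17684/4289  (≤ bound)
a_5 = 8: 143649/34840  (≤ bound)
a_6 = 8: 1166876/283009  (≤ bound)
a_7 = 8: 9478657/2298912  (> 1184276, stop)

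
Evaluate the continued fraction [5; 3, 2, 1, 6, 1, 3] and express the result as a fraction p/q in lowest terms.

1579/298

Compute successive convergents:
a_0 = 5: 5/1
a_1 = 3: 16/3
a_2 = 2: 37/7
a_3 = 1: 53/10
a_4 = 6: 355/67
a_5 = 1: 408/77
a_6 = 3: 1579/298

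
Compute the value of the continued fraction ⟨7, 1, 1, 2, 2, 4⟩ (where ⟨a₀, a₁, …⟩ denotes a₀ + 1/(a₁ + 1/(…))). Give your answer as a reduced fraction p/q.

Work from the innermost term outward:
Start with 4.
2 + 1/(4/1) = 2 + 1/4 = 9/4
2 + 1/(9/4) = 2 + 4/9 = 22/9
1 + 1/(22/9) = 1 + 9/22 = 31/22
1 + 1/(31/22) = 1 + 22/31 = 53/31
7 + 1/(53/31) = 7 + 31/53 = 402/53

402/53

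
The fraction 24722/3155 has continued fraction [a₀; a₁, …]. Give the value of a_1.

1

Apply division with remainder until the remainder is 0:
24722 ÷ 3155 → quotient 7, remainder 2637
3155 ÷ 2637 → quotient 1, remainder 518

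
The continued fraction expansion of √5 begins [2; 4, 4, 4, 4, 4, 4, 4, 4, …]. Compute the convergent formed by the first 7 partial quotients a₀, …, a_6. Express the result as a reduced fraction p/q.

12238/5473

Compute successive convergents:
a_0 = 2: 2/1
a_1 = 4: 9/4
a_2 = 4: 38/17
a_3 = 4: 161/72
a_4 = 4: 682/305
a_5 = 4: 2889/1292
a_6 = 4: 12238/5473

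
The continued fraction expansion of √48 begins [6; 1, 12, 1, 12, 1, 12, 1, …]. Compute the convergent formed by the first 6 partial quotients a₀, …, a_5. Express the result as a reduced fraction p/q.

1351/195

Compute successive convergents:
a_0 = 6: 6/1
a_1 = 1: 7/1
a_2 = 12: 90/13
a_3 = 1: 97/14
a_4 = 12: 1254/181
a_5 = 1: 1351/195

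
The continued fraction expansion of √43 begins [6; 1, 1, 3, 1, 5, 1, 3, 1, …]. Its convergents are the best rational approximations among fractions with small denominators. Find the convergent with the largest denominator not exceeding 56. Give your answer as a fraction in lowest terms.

a_0 = 6: 6/1  (≤ bound)
a_1 = 1: 7/1  (≤ bound)
a_2 = 1: 13/2  (≤ bound)
a_3 = 3: 46/7  (≤ bound)
a_4 = 1: 59/9  (≤ bound)
a_5 = 5: 341/52  (≤ bound)
a_6 = 1: 400/61  (> 56, stop)

341/52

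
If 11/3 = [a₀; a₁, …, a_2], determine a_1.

1

Apply division with remainder until the remainder is 0:
11 = 3·3 + 2, so a_0 = 3
3 = 1·2 + 1, so a_1 = 1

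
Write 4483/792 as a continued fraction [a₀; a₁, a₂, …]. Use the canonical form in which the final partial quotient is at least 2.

4483 = 5·792 + 523, so a_0 = 5
792 = 1·523 + 269, so a_1 = 1
523 = 1·269 + 254, so a_2 = 1
269 = 1·254 + 15, so a_3 = 1
254 = 16·15 + 14, so a_4 = 16
15 = 1·14 + 1, so a_5 = 1
14 = 14·1 + 0, so a_6 = 14

[5; 1, 1, 1, 16, 1, 14]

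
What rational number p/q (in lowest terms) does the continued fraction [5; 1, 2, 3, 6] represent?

359/63

Start with 6.
3 + 1/(6/1) = 3 + 1/6 = 19/6
2 + 1/(19/6) = 2 + 6/19 = 44/19
1 + 1/(44/19) = 1 + 19/44 = 63/44
5 + 1/(63/44) = 5 + 44/63 = 359/63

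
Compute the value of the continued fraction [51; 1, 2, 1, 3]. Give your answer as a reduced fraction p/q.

776/15

Build up convergents one term at a time:
a_0 = 51: 51/1
a_1 = 1: 52/1
a_2 = 2: 155/3
a_3 = 1: 207/4
a_4 = 3: 776/15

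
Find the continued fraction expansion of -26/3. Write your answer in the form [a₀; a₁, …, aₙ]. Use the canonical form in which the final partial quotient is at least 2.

[-9; 3]

-26 = -9·3 + 1, so a_0 = -9
3 = 3·1 + 0, so a_1 = 3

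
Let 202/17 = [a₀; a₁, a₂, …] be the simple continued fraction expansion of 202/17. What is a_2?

202 = 11·17 + 15, so a_0 = 11
17 = 1·15 + 2, so a_1 = 1
15 = 7·2 + 1, so a_2 = 7

7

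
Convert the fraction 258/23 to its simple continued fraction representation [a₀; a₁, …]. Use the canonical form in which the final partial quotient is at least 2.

258 = 11·23 + 5, so a_0 = 11
23 = 4·5 + 3, so a_1 = 4
5 = 1·3 + 2, so a_2 = 1
3 = 1·2 + 1, so a_3 = 1
2 = 2·1 + 0, so a_4 = 2

[11; 4, 1, 1, 2]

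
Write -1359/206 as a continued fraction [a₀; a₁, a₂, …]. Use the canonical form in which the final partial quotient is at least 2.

[-7; 2, 2, 13, 3]

Repeatedly divide and take the remainder:
-1359 = -7·206 + 83, so a_0 = -7
206 = 2·83 + 40, so a_1 = 2
83 = 2·40 + 3, so a_2 = 2
40 = 13·3 + 1, so a_3 = 13
3 = 3·1 + 0, so a_4 = 3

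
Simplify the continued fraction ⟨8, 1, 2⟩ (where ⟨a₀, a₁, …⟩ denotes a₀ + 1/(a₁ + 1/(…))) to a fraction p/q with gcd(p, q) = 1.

26/3

Collapse the nested fraction from the inside out:
Start with 2.
1 + 1/(2/1) = 1 + 1/2 = 3/2
8 + 1/(3/2) = 8 + 2/3 = 26/3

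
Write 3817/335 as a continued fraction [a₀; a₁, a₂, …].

3817 = 11·335 + 132, so a_0 = 11
335 = 2·132 + 71, so a_1 = 2
132 = 1·71 + 61, so a_2 = 1
71 = 1·61 + 10, so a_3 = 1
61 = 6·10 + 1, so a_4 = 6
10 = 10·1 + 0, so a_5 = 10

[11; 2, 1, 1, 6, 10]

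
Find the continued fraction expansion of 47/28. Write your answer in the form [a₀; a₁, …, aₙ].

[1; 1, 2, 9]

Run the Euclidean algorithm, recording each quotient:
47 ÷ 28 → quotient 1, remainder 19
28 ÷ 19 → quotient 1, remainder 9
19 ÷ 9 → quotient 2, remainder 1
9 ÷ 1 → quotient 9, remainder 0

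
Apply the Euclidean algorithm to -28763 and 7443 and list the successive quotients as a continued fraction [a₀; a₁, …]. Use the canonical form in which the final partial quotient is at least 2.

⌊-28763/7443⌋ = -4, remainder 1009
⌊7443/1009⌋ = 7, remainder 380
⌊1009/380⌋ = 2, remainder 249
⌊380/249⌋ = 1, remainder 131
⌊249/131⌋ = 1, remainder 118
⌊131/118⌋ = 1, remainder 13
⌊118/13⌋ = 9, remainder 1
⌊13/1⌋ = 13, remainder 0

[-4; 7, 2, 1, 1, 1, 9, 13]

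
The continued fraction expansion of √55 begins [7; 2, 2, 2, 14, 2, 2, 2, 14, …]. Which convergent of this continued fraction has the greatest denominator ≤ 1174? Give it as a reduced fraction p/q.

List convergents until the denominator exceeds the bound:
a_0 = 7: 7/1  (≤ bound)
a_1 = 2: 15/2  (≤ bound)
a_2 = 2: 37/5  (≤ bound)
a_3 = 2: 89/12  (≤ bound)
a_4 = 14: 1283/173  (≤ bound)
a_5 = 2: 2655/358  (≤ bound)
a_6 = 2: 6593/889  (≤ bound)
a_7 = 2: 15841/2136  (> 1174, stop)

6593/889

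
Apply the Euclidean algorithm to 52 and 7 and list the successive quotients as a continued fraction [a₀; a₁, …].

⌊52/7⌋ = 7, remainder 3
⌊7/3⌋ = 2, remainder 1
⌊3/1⌋ = 3, remainder 0

[7; 2, 3]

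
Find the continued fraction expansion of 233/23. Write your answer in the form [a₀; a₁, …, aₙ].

Repeatedly divide and take the remainder:
⌊233/23⌋ = 10, remainder 3
⌊23/3⌋ = 7, remainder 2
⌊3/2⌋ = 1, remainder 1
⌊2/1⌋ = 2, remainder 0

[10; 7, 1, 2]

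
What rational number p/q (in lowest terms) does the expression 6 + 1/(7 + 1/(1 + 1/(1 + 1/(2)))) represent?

233/38

a_0 = 6: 6/1
a_1 = 7: 43/7
a_2 = 1: 49/8
a_3 = 1: 92/15
a_4 = 2: 233/38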